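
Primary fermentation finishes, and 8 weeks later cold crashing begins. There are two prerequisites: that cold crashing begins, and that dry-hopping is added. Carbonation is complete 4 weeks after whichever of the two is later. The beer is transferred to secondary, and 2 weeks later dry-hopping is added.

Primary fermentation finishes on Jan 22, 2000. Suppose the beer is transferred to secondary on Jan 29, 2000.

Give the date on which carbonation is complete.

Apr 15, 2000

Primary fermentation finishes: Jan 22, 2000.
Cold crashing begins: Jan 22, 2000 + 8 weeks = Mar 18, 2000.
The beer is transferred to secondary: Jan 29, 2000.
Dry-hopping is added: Jan 29, 2000 + 2 weeks = Feb 12, 2000.
Both prerequisites met — cold crashing begins (Mar 18, 2000), dry-hopping is added (Feb 12, 2000); the later is Mar 18, 2000.
Carbonation is complete: Mar 18, 2000 + 4 weeks = Apr 15, 2000.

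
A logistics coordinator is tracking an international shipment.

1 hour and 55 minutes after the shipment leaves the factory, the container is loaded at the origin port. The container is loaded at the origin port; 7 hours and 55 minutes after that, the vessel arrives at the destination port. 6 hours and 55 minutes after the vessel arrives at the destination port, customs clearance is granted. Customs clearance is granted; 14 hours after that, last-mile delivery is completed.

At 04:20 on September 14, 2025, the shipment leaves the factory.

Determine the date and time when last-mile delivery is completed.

11:05 on September 15, 2025

The shipment leaves the factory: 04:20 Sep 14, 2025.
The container is loaded at the origin port: 04:20 Sep 14, 2025 + 1h55m = 06:15 Sep 14, 2025.
The vessel arrives at the destination port: 06:15 Sep 14, 2025 + 7h55m = 14:10 Sep 14, 2025.
Customs clearance is granted: 14:10 Sep 14, 2025 + 6h55m = 21:05 Sep 14, 2025.
Last-mile delivery is completed: 21:05 Sep 14, 2025 + 14h = 11:05 Sep 15, 2025.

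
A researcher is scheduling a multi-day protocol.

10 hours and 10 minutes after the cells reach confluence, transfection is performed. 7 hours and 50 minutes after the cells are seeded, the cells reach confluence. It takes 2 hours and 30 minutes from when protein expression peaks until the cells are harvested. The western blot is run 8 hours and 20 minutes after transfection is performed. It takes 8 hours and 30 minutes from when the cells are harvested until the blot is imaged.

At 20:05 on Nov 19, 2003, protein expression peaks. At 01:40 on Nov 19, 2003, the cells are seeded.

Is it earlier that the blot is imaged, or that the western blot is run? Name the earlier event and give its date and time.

Protein expression peaks: 20:05 Nov 19, 2003.
The cells are harvested: 20:05 Nov 19, 2003 + 2h30m = 22:35 Nov 19, 2003.
The blot is imaged: 22:35 Nov 19, 2003 + 8h30m = 07:05 Nov 20, 2003.
The cells are seeded: 01:40 Nov 19, 2003.
The cells reach confluence: 01:40 Nov 19, 2003 + 7h50m = 09:30 Nov 19, 2003.
Transfection is performed: 09:30 Nov 19, 2003 + 10h10m = 19:40 Nov 19, 2003.
The western blot is run: 19:40 Nov 19, 2003 + 8h20m = 04:00 Nov 20, 2003.
Comparing: the blot is imaged at 07:05 Nov 20, 2003 vs the western blot is run at 04:00 Nov 20, 2003. Earlier: the western blot is run.

The western blot is run — 04:00 on Nov 20, 2003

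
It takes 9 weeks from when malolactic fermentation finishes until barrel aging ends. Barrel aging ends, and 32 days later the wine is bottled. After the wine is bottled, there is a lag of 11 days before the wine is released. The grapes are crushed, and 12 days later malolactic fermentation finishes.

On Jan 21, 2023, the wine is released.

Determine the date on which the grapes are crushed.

Sep 25, 2022

The wine is released: Jan 21, 2023.
The wine is bottled: Jan 21, 2023 − 11 days = Jan 10, 2023.
Barrel aging ends: Jan 10, 2023 − 32 days = Dec 9, 2022.
Malolactic fermentation finishes: Dec 9, 2022 − 9 weeks = Oct 7, 2022.
The grapes are crushed: Oct 7, 2022 − 12 days = Sep 25, 2022.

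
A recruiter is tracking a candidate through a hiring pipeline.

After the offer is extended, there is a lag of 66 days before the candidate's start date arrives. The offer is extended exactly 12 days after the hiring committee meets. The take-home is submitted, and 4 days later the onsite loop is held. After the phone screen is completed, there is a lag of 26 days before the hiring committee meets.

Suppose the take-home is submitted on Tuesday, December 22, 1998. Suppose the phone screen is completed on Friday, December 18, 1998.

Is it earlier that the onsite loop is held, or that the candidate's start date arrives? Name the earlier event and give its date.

The onsite loop is held — Saturday, December 26, 1998

The take-home is submitted: Dec 22, 1998.
The onsite loop is held: Dec 22, 1998 + 4 days = Dec 26, 1998.
The phone screen is completed: Dec 18, 1998.
The hiring committee meets: Dec 18, 1998 + 26 days = Jan 13, 1999.
The offer is extended: Jan 13, 1999 + 12 days = Jan 25, 1999.
The candidate's start date arrives: Jan 25, 1999 + 66 days = Apr 1, 1999.
Comparing: the onsite loop is held on Dec 26, 1998 vs the candidate's start date arrives on Apr 1, 1999. Earlier: the onsite loop is held.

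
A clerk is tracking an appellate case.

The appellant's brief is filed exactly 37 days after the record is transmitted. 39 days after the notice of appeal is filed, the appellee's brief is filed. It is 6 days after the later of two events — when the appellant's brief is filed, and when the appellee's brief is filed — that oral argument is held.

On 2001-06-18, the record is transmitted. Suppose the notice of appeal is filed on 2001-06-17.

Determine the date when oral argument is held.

The record is transmitted: Jun 18, 2001.
The appellant's brief is filed: Jun 18, 2001 + 37 days = Jul 25, 2001.
The notice of appeal is filed: Jun 17, 2001.
The appellee's brief is filed: Jun 17, 2001 + 39 days = Jul 26, 2001.
Both prerequisites met — the appellant's brief is filed (Jul 25, 2001), the appellee's brief is filed (Jul 26, 2001); the later is Jul 26, 2001.
Oral argument is held: Jul 26, 2001 + 6 days = Aug 1, 2001.

2001-08-01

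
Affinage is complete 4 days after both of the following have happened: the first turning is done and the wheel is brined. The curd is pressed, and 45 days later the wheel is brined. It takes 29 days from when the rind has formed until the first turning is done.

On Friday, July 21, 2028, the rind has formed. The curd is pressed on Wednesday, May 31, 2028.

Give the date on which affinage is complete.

Wednesday, August 23, 2028

The rind has formed: Jul 21, 2028.
The first turning is done: Jul 21, 2028 + 29 days = Aug 19, 2028.
The curd is pressed: May 31, 2028.
The wheel is brined: May 31, 2028 + 45 days = Jul 15, 2028.
Both prerequisites met — the first turning is done (Aug 19, 2028), the wheel is brined (Jul 15, 2028); the later is Aug 19, 2028.
Affinage is complete: Aug 19, 2028 + 4 days = Aug 23, 2028.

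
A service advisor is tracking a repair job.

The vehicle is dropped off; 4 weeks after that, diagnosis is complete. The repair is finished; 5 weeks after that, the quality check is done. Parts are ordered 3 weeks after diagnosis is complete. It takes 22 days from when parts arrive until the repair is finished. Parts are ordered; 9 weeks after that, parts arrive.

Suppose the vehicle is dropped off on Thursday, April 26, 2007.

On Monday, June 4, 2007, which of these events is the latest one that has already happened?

Diagnosis is complete

The vehicle is dropped off: Apr 26, 2007.
Diagnosis is complete: Apr 26, 2007 + 4 weeks = May 24, 2007.
Parts are ordered: May 24, 2007 + 3 weeks = Jun 14, 2007.
Parts arrive: Jun 14, 2007 + 9 weeks = Aug 16, 2007.
The repair is finished: Aug 16, 2007 + 22 days = Sep 7, 2007.
The quality check is done: Sep 7, 2007 + 5 weeks = Oct 12, 2007.
Jun 4, 2007 falls between when diagnosis is complete (May 24, 2007) and when parts are ordered (Jun 14, 2007).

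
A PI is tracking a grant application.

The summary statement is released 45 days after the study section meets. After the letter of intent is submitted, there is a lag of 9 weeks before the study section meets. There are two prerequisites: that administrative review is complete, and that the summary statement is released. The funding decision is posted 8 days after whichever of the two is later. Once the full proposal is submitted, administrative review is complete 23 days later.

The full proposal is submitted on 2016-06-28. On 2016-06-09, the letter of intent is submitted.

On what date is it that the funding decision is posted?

The full proposal is submitted: Jun 28, 2016.
Administrative review is complete: Jun 28, 2016 + 23 days = Jul 21, 2016.
The letter of intent is submitted: Jun 9, 2016.
The study section meets: Jun 9, 2016 + 9 weeks = Aug 11, 2016.
The summary statement is released: Aug 11, 2016 + 45 days = Sep 25, 2016.
Both prerequisites met — administrative review is complete (Jul 21, 2016), the summary statement is released (Sep 25, 2016); the later is Sep 25, 2016.
The funding decision is posted: Sep 25, 2016 + 8 days = Oct 3, 2016.

2016-10-03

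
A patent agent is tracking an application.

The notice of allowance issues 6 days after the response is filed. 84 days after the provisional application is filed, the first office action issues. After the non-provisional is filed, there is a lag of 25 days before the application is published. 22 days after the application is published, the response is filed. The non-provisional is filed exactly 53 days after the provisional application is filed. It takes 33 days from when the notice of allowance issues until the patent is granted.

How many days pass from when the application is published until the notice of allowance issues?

28 days

Causal path: the application is published → the response is filed → the notice of allowance issues.
Total delay along the path: 22 + 6 = 28 days.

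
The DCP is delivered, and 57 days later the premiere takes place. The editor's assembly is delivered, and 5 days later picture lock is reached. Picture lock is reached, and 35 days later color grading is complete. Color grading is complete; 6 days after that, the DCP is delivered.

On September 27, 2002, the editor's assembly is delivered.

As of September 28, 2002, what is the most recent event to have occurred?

The editor's assembly is delivered

The editor's assembly is delivered: Sep 27, 2002.
Picture lock is reached: Sep 27, 2002 + 5 days = Oct 2, 2002.
Color grading is complete: Oct 2, 2002 + 35 days = Nov 6, 2002.
The DCP is delivered: Nov 6, 2002 + 6 days = Nov 12, 2002.
The premiere takes place: Nov 12, 2002 + 57 days = Jan 8, 2003.
Sep 28, 2002 falls between when the editor's assembly is delivered (Sep 27, 2002) and when picture lock is reached (Oct 2, 2002).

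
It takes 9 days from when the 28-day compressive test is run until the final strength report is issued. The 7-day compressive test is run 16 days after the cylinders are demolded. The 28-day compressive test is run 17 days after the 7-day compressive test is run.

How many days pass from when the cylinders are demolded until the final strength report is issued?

Causal path: the cylinders are demolded → the 7-day compressive test is run → the 28-day compressive test is run → the final strength report is issued.
Total delay along the path: 16 + 17 + 9 = 42 days.

42 days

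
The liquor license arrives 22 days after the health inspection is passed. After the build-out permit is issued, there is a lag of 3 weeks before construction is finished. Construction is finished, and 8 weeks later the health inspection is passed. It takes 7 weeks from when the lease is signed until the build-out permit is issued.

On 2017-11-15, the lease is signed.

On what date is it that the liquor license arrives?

2018-04-12

The lease is signed: Nov 15, 2017.
The build-out permit is issued: Nov 15, 2017 + 7 weeks = Jan 3, 2018.
Construction is finished: Jan 3, 2018 + 3 weeks = Jan 24, 2018.
The health inspection is passed: Jan 24, 2018 + 8 weeks = Mar 21, 2018.
The liquor license arrives: Mar 21, 2018 + 22 days = Apr 12, 2018.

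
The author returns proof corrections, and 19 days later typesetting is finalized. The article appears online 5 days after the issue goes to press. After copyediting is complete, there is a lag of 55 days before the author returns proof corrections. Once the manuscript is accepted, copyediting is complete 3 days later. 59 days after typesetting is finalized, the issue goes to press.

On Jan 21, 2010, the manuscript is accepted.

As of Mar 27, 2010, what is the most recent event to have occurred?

The manuscript is accepted: Jan 21, 2010.
Copyediting is complete: Jan 21, 2010 + 3 days = Jan 24, 2010.
The author returns proof corrections: Jan 24, 2010 + 55 days = Mar 20, 2010.
Typesetting is finalized: Mar 20, 2010 + 19 days = Apr 8, 2010.
The issue goes to press: Apr 8, 2010 + 59 days = Jun 6, 2010.
The article appears online: Jun 6, 2010 + 5 days = Jun 11, 2010.
Mar 27, 2010 falls between when the author returns proof corrections (Mar 20, 2010) and when typesetting is finalized (Apr 8, 2010).

The author returns proof corrections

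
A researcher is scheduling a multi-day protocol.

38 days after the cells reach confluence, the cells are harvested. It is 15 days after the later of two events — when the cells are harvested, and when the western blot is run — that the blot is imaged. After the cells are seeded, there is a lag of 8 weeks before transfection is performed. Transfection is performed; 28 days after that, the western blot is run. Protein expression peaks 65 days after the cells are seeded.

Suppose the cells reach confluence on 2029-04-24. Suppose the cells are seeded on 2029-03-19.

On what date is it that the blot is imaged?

The cells reach confluence: Apr 24, 2029.
The cells are harvested: Apr 24, 2029 + 38 days = Jun 1, 2029.
The cells are seeded: Mar 19, 2029.
Transfection is performed: Mar 19, 2029 + 8 weeks = May 14, 2029.
The western blot is run: May 14, 2029 + 28 days = Jun 11, 2029.
Both prerequisites met — the cells are harvested (Jun 1, 2029), the western blot is run (Jun 11, 2029); the later is Jun 11, 2029.
The blot is imaged: Jun 11, 2029 + 15 days = Jun 26, 2029.

2029-06-26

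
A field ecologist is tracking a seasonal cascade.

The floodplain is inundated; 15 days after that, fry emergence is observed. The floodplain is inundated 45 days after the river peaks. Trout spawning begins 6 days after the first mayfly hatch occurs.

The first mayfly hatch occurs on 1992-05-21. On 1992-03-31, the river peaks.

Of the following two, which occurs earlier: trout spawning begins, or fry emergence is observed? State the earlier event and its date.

The first mayfly hatch occurs: May 21, 1992.
Trout spawning begins: May 21, 1992 + 6 days = May 27, 1992.
The river peaks: Mar 31, 1992.
The floodplain is inundated: Mar 31, 1992 + 45 days = May 15, 1992.
Fry emergence is observed: May 15, 1992 + 15 days = May 30, 1992.
Comparing: trout spawning begins on May 27, 1992 vs fry emergence is observed on May 30, 1992. Earlier: trout spawning begins.

Trout spawning begins — 1992-05-27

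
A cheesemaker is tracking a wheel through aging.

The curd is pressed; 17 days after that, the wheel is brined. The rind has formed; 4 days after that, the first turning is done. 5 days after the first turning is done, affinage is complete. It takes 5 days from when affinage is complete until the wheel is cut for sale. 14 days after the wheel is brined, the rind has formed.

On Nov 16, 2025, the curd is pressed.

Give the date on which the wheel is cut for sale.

The curd is pressed: Nov 16, 2025.
The wheel is brined: Nov 16, 2025 + 17 days = Dec 3, 2025.
The rind has formed: Dec 3, 2025 + 14 days = Dec 17, 2025.
The first turning is done: Dec 17, 2025 + 4 days = Dec 21, 2025.
Affinage is complete: Dec 21, 2025 + 5 days = Dec 26, 2025.
The wheel is cut for sale: Dec 26, 2025 + 5 days = Dec 31, 2025.

Dec 31, 2025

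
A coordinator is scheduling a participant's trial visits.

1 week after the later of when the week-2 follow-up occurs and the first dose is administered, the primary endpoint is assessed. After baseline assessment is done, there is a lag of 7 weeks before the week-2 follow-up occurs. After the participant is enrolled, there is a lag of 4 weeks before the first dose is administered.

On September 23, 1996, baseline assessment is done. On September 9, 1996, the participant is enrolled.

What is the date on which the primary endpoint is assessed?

November 18, 1996

Baseline assessment is done: Sep 23, 1996.
The week-2 follow-up occurs: Sep 23, 1996 + 7 weeks = Nov 11, 1996.
The participant is enrolled: Sep 9, 1996.
The first dose is administered: Sep 9, 1996 + 4 weeks = Oct 7, 1996.
Both prerequisites met — the week-2 follow-up occurs (Nov 11, 1996), the first dose is administered (Oct 7, 1996); the later is Nov 11, 1996.
The primary endpoint is assessed: Nov 11, 1996 + 1 week = Nov 18, 1996.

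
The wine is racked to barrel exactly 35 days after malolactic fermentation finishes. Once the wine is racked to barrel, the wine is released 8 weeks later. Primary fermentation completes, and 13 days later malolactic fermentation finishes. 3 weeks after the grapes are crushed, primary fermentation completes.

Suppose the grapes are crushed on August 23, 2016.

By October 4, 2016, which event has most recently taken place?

The grapes are crushed: Aug 23, 2016.
Primary fermentation completes: Aug 23, 2016 + 3 weeks = Sep 13, 2016.
Malolactic fermentation finishes: Sep 13, 2016 + 13 days = Sep 26, 2016.
The wine is racked to barrel: Sep 26, 2016 + 35 days = Oct 31, 2016.
The wine is released: Oct 31, 2016 + 8 weeks = Dec 26, 2016.
Oct 4, 2016 falls between when malolactic fermentation finishes (Sep 26, 2016) and when the wine is racked to barrel (Oct 31, 2016).

Malolactic fermentation finishes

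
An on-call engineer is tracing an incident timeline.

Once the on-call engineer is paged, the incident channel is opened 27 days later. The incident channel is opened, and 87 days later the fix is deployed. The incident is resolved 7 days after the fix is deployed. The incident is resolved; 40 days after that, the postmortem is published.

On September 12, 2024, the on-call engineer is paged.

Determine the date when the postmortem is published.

February 20, 2025

The on-call engineer is paged: Sep 12, 2024.
The incident channel is opened: Sep 12, 2024 + 27 days = Oct 9, 2024.
The fix is deployed: Oct 9, 2024 + 87 days = Jan 4, 2025.
The incident is resolved: Jan 4, 2025 + 7 days = Jan 11, 2025.
The postmortem is published: Jan 11, 2025 + 40 days = Feb 20, 2025.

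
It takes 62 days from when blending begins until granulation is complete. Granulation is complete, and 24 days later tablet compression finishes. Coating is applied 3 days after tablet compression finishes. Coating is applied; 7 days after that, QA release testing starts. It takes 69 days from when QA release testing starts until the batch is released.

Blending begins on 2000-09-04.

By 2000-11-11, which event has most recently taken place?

Blending begins: Sep 4, 2000.
Granulation is complete: Sep 4, 2000 + 62 days = Nov 5, 2000.
Tablet compression finishes: Nov 5, 2000 + 24 days = Nov 29, 2000.
Coating is applied: Nov 29, 2000 + 3 days = Dec 2, 2000.
QA release testing starts: Dec 2, 2000 + 7 days = Dec 9, 2000.
The batch is released: Dec 9, 2000 + 69 days = Feb 16, 2001.
Nov 11, 2000 falls between when granulation is complete (Nov 5, 2000) and when tablet compression finishes (Nov 29, 2000).

Granulation is complete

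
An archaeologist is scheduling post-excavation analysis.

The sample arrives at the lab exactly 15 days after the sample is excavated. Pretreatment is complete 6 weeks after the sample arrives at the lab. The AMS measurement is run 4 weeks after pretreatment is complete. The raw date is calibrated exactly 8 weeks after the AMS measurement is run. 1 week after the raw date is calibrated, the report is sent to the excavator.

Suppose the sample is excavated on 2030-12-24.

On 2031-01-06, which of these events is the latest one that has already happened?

The sample is excavated

The sample is excavated: Dec 24, 2030.
The sample arrives at the lab: Dec 24, 2030 + 15 days = Jan 8, 2031.
Pretreatment is complete: Jan 8, 2031 + 6 weeks = Feb 19, 2031.
The AMS measurement is run: Feb 19, 2031 + 4 weeks = Mar 19, 2031.
The raw date is calibrated: Mar 19, 2031 + 8 weeks = May 14, 2031.
The report is sent to the excavator: May 14, 2031 + 1 week = May 21, 2031.
Jan 6, 2031 falls between when the sample is excavated (Dec 24, 2030) and when the sample arrives at the lab (Jan 8, 2031).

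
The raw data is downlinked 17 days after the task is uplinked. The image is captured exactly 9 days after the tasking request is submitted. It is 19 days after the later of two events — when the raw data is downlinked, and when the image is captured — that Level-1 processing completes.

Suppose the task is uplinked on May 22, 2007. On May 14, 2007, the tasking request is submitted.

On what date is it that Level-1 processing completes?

The task is uplinked: May 22, 2007.
The raw data is downlinked: May 22, 2007 + 17 days = Jun 8, 2007.
The tasking request is submitted: May 14, 2007.
The image is captured: May 14, 2007 + 9 days = May 23, 2007.
Both prerequisites met — the raw data is downlinked (Jun 8, 2007), the image is captured (May 23, 2007); the later is Jun 8, 2007.
Level-1 processing completes: Jun 8, 2007 + 19 days = Jun 27, 2007.

Jun 27, 2007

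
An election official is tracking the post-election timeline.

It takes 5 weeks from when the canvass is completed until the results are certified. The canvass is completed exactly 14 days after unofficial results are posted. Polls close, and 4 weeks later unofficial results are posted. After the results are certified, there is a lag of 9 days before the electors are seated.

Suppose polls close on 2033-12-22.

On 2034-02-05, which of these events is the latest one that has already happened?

The canvass is completed

Polls close: Dec 22, 2033.
Unofficial results are posted: Dec 22, 2033 + 4 weeks = Jan 19, 2034.
The canvass is completed: Jan 19, 2034 + 14 days = Feb 2, 2034.
The results are certified: Feb 2, 2034 + 5 weeks = Mar 9, 2034.
The electors are seated: Mar 9, 2034 + 9 days = Mar 18, 2034.
Feb 5, 2034 falls between when the canvass is completed (Feb 2, 2034) and when the results are certified (Mar 9, 2034).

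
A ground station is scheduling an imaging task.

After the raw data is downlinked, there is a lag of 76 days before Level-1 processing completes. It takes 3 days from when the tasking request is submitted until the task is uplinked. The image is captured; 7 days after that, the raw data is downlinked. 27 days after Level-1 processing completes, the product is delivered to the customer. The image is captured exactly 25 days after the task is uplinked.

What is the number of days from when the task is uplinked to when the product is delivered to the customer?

Causal path: the task is uplinked → the image is captured → the raw data is downlinked → Level-1 processing completes → the product is delivered to the customer.
Total delay along the path: 25 + 7 + 76 + 27 = 135 days.

135 days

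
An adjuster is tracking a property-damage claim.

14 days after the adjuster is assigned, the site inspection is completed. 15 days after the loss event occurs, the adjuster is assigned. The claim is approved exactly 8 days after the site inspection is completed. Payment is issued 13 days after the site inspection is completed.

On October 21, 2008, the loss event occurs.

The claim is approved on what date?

November 27, 2008

The loss event occurs: Oct 21, 2008.
The adjuster is assigned: Oct 21, 2008 + 15 days = Nov 5, 2008.
The site inspection is completed: Nov 5, 2008 + 14 days = Nov 19, 2008.
The claim is approved: Nov 19, 2008 + 8 days = Nov 27, 2008.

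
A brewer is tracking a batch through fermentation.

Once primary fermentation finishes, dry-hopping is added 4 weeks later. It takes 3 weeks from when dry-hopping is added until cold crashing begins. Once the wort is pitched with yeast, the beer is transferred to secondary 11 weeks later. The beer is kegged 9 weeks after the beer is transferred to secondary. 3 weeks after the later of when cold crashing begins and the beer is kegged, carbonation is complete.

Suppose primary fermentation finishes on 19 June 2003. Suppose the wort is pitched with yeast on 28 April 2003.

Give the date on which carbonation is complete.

6 October 2003

Primary fermentation finishes: Jun 19, 2003.
Dry-hopping is added: Jun 19, 2003 + 4 weeks = Jul 17, 2003.
Cold crashing begins: Jul 17, 2003 + 3 weeks = Aug 7, 2003.
The wort is pitched with yeast: Apr 28, 2003.
The beer is transferred to secondary: Apr 28, 2003 + 11 weeks = Jul 14, 2003.
The beer is kegged: Jul 14, 2003 + 9 weeks = Sep 15, 2003.
Both prerequisites met — cold crashing begins (Aug 7, 2003), the beer is kegged (Sep 15, 2003); the later is Sep 15, 2003.
Carbonation is complete: Sep 15, 2003 + 3 weeks = Oct 6, 2003.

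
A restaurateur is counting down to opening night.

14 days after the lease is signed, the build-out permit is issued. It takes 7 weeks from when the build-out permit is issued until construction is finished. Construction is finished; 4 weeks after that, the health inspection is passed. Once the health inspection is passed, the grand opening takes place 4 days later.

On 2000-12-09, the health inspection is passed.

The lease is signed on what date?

The health inspection is passed: Dec 9, 2000.
Construction is finished: Dec 9, 2000 − 4 weeks = Nov 11, 2000.
The build-out permit is issued: Nov 11, 2000 − 7 weeks = Sep 23, 2000.
The lease is signed: Sep 23, 2000 − 14 days = Sep 9, 2000.

2000-09-09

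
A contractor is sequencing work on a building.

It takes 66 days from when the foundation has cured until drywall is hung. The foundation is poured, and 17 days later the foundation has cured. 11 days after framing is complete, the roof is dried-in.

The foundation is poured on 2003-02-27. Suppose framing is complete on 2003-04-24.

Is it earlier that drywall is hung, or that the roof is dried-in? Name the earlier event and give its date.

The foundation is poured: Feb 27, 2003.
The foundation has cured: Feb 27, 2003 + 17 days = Mar 16, 2003.
Drywall is hung: Mar 16, 2003 + 66 days = May 21, 2003.
Framing is complete: Apr 24, 2003.
The roof is dried-in: Apr 24, 2003 + 11 days = May 5, 2003.
Comparing: drywall is hung on May 21, 2003 vs the roof is dried-in on May 5, 2003. Earlier: the roof is dried-in.

The roof is dried-in — 2003-05-05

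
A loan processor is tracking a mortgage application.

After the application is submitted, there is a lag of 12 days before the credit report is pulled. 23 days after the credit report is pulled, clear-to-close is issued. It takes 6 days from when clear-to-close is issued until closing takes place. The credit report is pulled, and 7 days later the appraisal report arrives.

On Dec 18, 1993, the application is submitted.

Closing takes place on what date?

Jan 28, 1994

The application is submitted: Dec 18, 1993.
The credit report is pulled: Dec 18, 1993 + 12 days = Dec 30, 1993.
Clear-to-close is issued: Dec 30, 1993 + 23 days = Jan 22, 1994.
Closing takes place: Jan 22, 1994 + 6 days = Jan 28, 1994.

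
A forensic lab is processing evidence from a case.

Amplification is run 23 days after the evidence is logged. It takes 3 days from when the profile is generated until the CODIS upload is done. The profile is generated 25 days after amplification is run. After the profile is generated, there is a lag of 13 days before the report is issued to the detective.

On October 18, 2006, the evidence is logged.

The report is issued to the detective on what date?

December 18, 2006

The evidence is logged: Oct 18, 2006.
Amplification is run: Oct 18, 2006 + 23 days = Nov 10, 2006.
The profile is generated: Nov 10, 2006 + 25 days = Dec 5, 2006.
The report is issued to the detective: Dec 5, 2006 + 13 days = Dec 18, 2006.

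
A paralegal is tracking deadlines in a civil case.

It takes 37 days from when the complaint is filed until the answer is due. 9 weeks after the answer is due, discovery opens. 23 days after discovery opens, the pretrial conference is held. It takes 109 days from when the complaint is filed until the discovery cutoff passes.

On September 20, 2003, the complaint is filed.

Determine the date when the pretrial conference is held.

January 21, 2004

The complaint is filed: Sep 20, 2003.
The answer is due: Sep 20, 2003 + 37 days = Oct 27, 2003.
Discovery opens: Oct 27, 2003 + 9 weeks = Dec 29, 2003.
The pretrial conference is held: Dec 29, 2003 + 23 days = Jan 21, 2004.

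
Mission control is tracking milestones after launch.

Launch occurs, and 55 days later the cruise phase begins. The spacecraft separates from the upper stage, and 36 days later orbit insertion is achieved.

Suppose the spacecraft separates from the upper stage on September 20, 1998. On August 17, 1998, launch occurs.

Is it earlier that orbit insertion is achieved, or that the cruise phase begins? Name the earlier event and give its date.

The cruise phase begins — October 11, 1998

The spacecraft separates from the upper stage: Sep 20, 1998.
Orbit insertion is achieved: Sep 20, 1998 + 36 days = Oct 26, 1998.
Launch occurs: Aug 17, 1998.
The cruise phase begins: Aug 17, 1998 + 55 days = Oct 11, 1998.
Comparing: orbit insertion is achieved on Oct 26, 1998 vs the cruise phase begins on Oct 11, 1998. Earlier: the cruise phase begins.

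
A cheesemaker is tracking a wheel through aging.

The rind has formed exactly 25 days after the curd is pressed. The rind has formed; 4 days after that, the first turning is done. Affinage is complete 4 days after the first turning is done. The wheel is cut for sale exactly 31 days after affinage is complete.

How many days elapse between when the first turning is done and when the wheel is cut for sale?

Causal path: the first turning is done → affinage is complete → the wheel is cut for sale.
Total delay along the path: 4 + 31 = 35 days.

35 days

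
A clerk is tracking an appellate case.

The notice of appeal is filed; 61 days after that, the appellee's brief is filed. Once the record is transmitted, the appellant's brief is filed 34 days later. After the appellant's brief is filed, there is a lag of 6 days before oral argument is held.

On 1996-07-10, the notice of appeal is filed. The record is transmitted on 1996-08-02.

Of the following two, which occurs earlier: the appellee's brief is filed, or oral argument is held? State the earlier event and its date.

The appellee's brief is filed — 1996-09-09

The notice of appeal is filed: Jul 10, 1996.
The appellee's brief is filed: Jul 10, 1996 + 61 days = Sep 9, 1996.
The record is transmitted: Aug 2, 1996.
The appellant's brief is filed: Aug 2, 1996 + 34 days = Sep 5, 1996.
Oral argument is held: Sep 5, 1996 + 6 days = Sep 11, 1996.
Comparing: the appellee's brief is filed on Sep 9, 1996 vs oral argument is held on Sep 11, 1996. Earlier: the appellee's brief is filed.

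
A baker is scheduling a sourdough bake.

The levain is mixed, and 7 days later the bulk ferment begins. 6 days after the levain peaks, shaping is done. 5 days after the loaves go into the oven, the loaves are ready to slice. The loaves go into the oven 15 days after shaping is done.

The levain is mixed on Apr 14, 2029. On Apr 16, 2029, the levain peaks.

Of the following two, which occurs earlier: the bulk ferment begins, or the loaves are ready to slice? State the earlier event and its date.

The bulk ferment begins — Apr 21, 2029

The levain is mixed: Apr 14, 2029.
The bulk ferment begins: Apr 14, 2029 + 7 days = Apr 21, 2029.
The levain peaks: Apr 16, 2029.
Shaping is done: Apr 16, 2029 + 6 days = Apr 22, 2029.
The loaves go into the oven: Apr 22, 2029 + 15 days = May 7, 2029.
The loaves are ready to slice: May 7, 2029 + 5 days = May 12, 2029.
Comparing: the bulk ferment begins on Apr 21, 2029 vs the loaves are ready to slice on May 12, 2029. Earlier: the bulk ferment begins.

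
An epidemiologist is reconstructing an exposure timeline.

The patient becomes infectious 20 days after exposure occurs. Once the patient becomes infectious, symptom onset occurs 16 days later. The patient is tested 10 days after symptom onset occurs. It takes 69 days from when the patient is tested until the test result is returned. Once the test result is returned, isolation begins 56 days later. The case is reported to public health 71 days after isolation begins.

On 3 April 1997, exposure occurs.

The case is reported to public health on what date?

1 December 1997

Exposure occurs: Apr 3, 1997.
The patient becomes infectious: Apr 3, 1997 + 20 days = Apr 23, 1997.
Symptom onset occurs: Apr 23, 1997 + 16 days = May 9, 1997.
The patient is tested: May 9, 1997 + 10 days = May 19, 1997.
The test result is returned: May 19, 1997 + 69 days = Jul 27, 1997.
Isolation begins: Jul 27, 1997 + 56 days = Sep 21, 1997.
The case is reported to public health: Sep 21, 1997 + 71 days = Dec 1, 1997.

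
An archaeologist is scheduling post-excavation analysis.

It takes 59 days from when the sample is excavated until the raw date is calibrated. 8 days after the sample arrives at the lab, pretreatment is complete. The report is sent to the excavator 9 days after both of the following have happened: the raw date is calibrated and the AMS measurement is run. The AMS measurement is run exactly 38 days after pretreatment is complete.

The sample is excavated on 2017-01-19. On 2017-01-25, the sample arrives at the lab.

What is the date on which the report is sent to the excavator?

2017-03-28

The sample is excavated: Jan 19, 2017.
The raw date is calibrated: Jan 19, 2017 + 59 days = Mar 19, 2017.
The sample arrives at the lab: Jan 25, 2017.
Pretreatment is complete: Jan 25, 2017 + 8 days = Feb 2, 2017.
The AMS measurement is run: Feb 2, 2017 + 38 days = Mar 12, 2017.
Both prerequisites met — the raw date is calibrated (Mar 19, 2017), the AMS measurement is run (Mar 12, 2017); the later is Mar 19, 2017.
The report is sent to the excavator: Mar 19, 2017 + 9 days = Mar 28, 2017.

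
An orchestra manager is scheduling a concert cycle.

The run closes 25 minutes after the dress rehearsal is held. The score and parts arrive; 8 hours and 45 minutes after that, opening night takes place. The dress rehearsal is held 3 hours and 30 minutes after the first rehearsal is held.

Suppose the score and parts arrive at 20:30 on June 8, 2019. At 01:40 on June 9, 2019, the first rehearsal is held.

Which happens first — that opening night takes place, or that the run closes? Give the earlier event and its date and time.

Opening night takes place — 05:15 on June 9, 2019

The score and parts arrive: 20:30 Jun 8, 2019.
Opening night takes place: 20:30 Jun 8, 2019 + 8h45m = 05:15 Jun 9, 2019.
The first rehearsal is held: 01:40 Jun 9, 2019.
The dress rehearsal is held: 01:40 Jun 9, 2019 + 3h30m = 05:10 Jun 9, 2019.
The run closes: 05:10 Jun 9, 2019 + 25m = 05:35 Jun 9, 2019.
Comparing: opening night takes place at 05:15 Jun 9, 2019 vs the run closes at 05:35 Jun 9, 2019. Earlier: opening night takes place.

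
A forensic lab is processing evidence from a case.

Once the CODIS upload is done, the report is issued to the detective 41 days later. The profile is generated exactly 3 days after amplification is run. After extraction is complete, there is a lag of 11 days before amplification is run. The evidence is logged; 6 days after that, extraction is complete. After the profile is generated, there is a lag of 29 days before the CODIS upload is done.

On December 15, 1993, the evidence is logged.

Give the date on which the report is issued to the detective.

The evidence is logged: Dec 15, 1993.
Extraction is complete: Dec 15, 1993 + 6 days = Dec 21, 1993.
Amplification is run: Dec 21, 1993 + 11 days = Jan 1, 1994.
The profile is generated: Jan 1, 1994 + 3 days = Jan 4, 1994.
The CODIS upload is done: Jan 4, 1994 + 29 days = Feb 2, 1994.
The report is issued to the detective: Feb 2, 1994 + 41 days = Mar 15, 1994.

March 15, 1994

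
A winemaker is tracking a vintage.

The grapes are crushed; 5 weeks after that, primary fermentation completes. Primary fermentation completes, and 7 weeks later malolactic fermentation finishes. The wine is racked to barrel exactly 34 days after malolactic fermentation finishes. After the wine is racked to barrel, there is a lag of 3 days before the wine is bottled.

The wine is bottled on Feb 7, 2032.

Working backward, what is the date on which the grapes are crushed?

The wine is bottled: Feb 7, 2032.
The wine is racked to barrel: Feb 7, 2032 − 3 days = Feb 4, 2032.
Malolactic fermentation finishes: Feb 4, 2032 − 34 days = Jan 1, 2032.
Primary fermentation completes: Jan 1, 2032 − 7 weeks = Nov 13, 2031.
The grapes are crushed: Nov 13, 2031 − 5 weeks = Oct 9, 2031.

Oct 9, 2031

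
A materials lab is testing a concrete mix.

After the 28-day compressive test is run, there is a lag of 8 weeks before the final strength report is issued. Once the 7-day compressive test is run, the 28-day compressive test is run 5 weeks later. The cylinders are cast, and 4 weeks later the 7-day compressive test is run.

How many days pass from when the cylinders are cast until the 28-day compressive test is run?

63 days

Causal path: the cylinders are cast → the 7-day compressive test is run → the 28-day compressive test is run.
Total delay along the path: 4 + 5 weeks = 9 weeks = 63 days.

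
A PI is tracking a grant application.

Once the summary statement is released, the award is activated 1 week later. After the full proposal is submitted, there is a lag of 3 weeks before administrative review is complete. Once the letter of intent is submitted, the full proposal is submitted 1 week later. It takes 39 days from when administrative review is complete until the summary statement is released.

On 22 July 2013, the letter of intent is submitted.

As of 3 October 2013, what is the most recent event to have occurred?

The summary statement is released

The letter of intent is submitted: Jul 22, 2013.
The full proposal is submitted: Jul 22, 2013 + 1 week = Jul 29, 2013.
Administrative review is complete: Jul 29, 2013 + 3 weeks = Aug 19, 2013.
The summary statement is released: Aug 19, 2013 + 39 days = Sep 27, 2013.
The award is activated: Sep 27, 2013 + 1 week = Oct 4, 2013.
Oct 3, 2013 falls between when the summary statement is released (Sep 27, 2013) and when the award is activated (Oct 4, 2013).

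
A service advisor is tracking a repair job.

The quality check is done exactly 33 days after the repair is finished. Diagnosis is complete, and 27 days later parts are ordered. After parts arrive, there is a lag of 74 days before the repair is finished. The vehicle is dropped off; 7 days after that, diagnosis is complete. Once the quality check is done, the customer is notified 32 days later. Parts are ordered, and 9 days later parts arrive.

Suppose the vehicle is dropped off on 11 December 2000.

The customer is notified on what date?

The vehicle is dropped off: Dec 11, 2000.
Diagnosis is complete: Dec 11, 2000 + 7 days = Dec 18, 2000.
Parts are ordered: Dec 18, 2000 + 27 days = Jan 14, 2001.
Parts arrive: Jan 14, 2001 + 9 days = Jan 23, 2001.
The repair is finished: Jan 23, 2001 + 74 days = Apr 7, 2001.
The quality check is done: Apr 7, 2001 + 33 days = May 10, 2001.
The customer is notified: May 10, 2001 + 32 days = Jun 11, 2001.

11 June 2001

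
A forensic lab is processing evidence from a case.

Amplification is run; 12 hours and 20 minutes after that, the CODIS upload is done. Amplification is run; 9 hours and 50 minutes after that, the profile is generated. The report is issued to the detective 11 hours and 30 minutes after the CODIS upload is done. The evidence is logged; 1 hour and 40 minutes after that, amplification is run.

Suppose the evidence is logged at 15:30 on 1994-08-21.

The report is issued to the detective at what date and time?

17:00 on 1994-08-22

The evidence is logged: 15:30 Aug 21, 1994.
Amplification is run: 15:30 Aug 21, 1994 + 1h40m = 17:10 Aug 21, 1994.
The CODIS upload is done: 17:10 Aug 21, 1994 + 12h20m = 05:30 Aug 22, 1994.
The report is issued to the detective: 05:30 Aug 22, 1994 + 11h30m = 17:00 Aug 22, 1994.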